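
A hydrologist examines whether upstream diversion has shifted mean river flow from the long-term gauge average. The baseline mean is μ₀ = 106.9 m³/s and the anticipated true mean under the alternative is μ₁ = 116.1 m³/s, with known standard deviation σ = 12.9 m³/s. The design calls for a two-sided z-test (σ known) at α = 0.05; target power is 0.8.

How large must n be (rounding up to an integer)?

n = 16

Standardized effect: d = |μ₁ − μ₀| / σ = |116.1 − 106.9| / 12.9 = 0.7132
For power 0.8 need Φ(δ − z_{0.025}) = 0.8, so δ = z_{0.025} + z_{0.20} = 1.960 + 0.842 = 2.802.
(The Φ(−δ − z_{α/2}) term is vanishingly small for δ > 0 and is dropped in the standard sample-size formula.)
δ = d·√n ⇒ n = (δ/d)² = (2.802 / 0.7132)² = 15.43.
Round up to the next whole unit.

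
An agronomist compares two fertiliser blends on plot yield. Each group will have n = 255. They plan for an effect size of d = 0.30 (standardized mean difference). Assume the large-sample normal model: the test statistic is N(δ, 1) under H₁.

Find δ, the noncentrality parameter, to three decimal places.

The noncentrality parameter scales effect size by the design's sample-size factor: δ = d·√(n/2) = 0.30 × √(255/2) = 3.3875

δ ≈ 3.387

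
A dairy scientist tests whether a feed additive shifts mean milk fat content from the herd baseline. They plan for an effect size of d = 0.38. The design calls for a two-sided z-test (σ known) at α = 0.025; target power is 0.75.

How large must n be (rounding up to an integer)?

For power 0.75 need Φ(δ − z_{0.0125}) = 0.75, so δ = z_{0.0125} + z_{0.25} = 2.241 + 0.674 = 2.916.
(Ignoring the negligible lower-tail rejection probability gives the usual closed-form inversion.)
δ = d·√n ⇒ n = (δ/d)² = (2.916 / 0.38)² = 58.88.
Rounding up, n = 59.

n = 59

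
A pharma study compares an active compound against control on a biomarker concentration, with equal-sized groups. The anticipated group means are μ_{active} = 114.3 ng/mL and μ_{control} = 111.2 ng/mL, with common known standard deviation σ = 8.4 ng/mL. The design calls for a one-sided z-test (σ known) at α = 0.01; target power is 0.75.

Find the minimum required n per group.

n = 133 per group

Standardized effect: d = |μ_{active} − μ_{control}| / σ = |114.3 − 111.2| / 8.4 = 0.3690
For power 0.75 need Φ(δ − z_{0.01}) = 0.75, so δ = z_{0.01} + z_{0.25} = 2.326 + 0.674 = 3.001.
δ = d·√(n/2) ⇒ n = 2(δ/d)² = 2 × (3.001 / 0.3690)² = 132.24.
Rounding up, n = 133 per group.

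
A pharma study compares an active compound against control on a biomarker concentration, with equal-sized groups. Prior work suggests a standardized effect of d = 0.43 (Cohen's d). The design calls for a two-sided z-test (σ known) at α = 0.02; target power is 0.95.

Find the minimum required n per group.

Set Φ(δ − 2.326) = 0.95; then δ − 2.326 = Φ⁻¹(0.95) = 1.645, giving δ = 3.971.
(For δ > 0 the lower-tail rejection region contributes negligibly to power, so the one-term inversion is standard.)
δ = d·√(n/2) ⇒ n = 2(δ/d)² = 2 × (3.971 / 0.43)² = 170.58.
Rounding up, n = 171 per group.

n = 171 per group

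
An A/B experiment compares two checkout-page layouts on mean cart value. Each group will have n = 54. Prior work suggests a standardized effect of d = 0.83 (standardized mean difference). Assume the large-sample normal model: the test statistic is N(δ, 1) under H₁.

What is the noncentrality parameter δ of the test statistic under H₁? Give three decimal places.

The noncentrality parameter scales effect size by the design's sample-size factor: δ = d·√(n/2) = 0.83 × √(54/2) = 4.3128

δ ≈ 4.313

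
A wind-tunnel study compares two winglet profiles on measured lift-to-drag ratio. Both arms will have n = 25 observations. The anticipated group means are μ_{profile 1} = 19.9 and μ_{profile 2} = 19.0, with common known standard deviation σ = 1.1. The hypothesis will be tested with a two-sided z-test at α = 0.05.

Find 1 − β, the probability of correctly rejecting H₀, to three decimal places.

Power ≈ 0.825

Standardized effect: d = |μ_{profile 1} − μ_{profile 2}| / σ = |19.9 − 19.0| / 1.1 = 0.8182
Noncentrality parameter: δ = d·√(n/2) = 0.8182 × √(25/2) = 2.8927
Critical value for a two-sided test at α = 0.05: z_{α/2} = 1.960.
Power = Φ(δ − 1.960) + Φ(−δ − 1.960) = Φ(0.933) + Φ(-4.853) = 0.8245 + 0.0000 = 0.8245.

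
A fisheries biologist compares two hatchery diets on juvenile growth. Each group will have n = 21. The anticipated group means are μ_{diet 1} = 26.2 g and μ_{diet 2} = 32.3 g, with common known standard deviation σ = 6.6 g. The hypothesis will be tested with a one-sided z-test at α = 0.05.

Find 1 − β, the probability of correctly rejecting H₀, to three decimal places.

Standardized effect: d = |μ_{diet 1} − μ_{diet 2}| / σ = |26.2 − 32.3| / 6.6 = 0.9242
Noncentrality parameter: δ = d·√(n/2) = 0.9242 × √(21/2) = 2.9949
One-sided α = 0.05 → critical value z_{0.05} = 1.645.
Power = Φ(δ − 1.645) = Φ(1.350) = 0.9115.

Power ≈ 0.911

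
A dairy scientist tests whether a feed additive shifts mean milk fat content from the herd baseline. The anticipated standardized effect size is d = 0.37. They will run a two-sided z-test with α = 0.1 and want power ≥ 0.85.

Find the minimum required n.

n = 53

For power 0.85 need Φ(δ − z_{0.05}) = 0.85, so δ = z_{0.05} + z_{0.15} = 1.645 + 1.036 = 2.681.
(For δ > 0 the lower-tail rejection region contributes negligibly to power, so the one-term inversion is standard.)
δ = d·√n ⇒ n = (δ/d)² = (2.681 / 0.37)² = 52.51.
Round up to the next whole unit.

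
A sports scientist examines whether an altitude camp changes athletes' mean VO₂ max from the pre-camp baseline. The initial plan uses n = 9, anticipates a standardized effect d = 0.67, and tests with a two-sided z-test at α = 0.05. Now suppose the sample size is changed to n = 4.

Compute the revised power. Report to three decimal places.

With n = 4: δ = d·√n = 0.67 × √4 = 1.3400. Critical value z_{0.025} = 1.960.
Revised power = Φ(δ − 1.960) + Φ(−δ − 1.960) = Φ(-0.620) + Φ(-3.300) = 0.2676 + 0.0005 = 0.2681.

Power ≈ 0.268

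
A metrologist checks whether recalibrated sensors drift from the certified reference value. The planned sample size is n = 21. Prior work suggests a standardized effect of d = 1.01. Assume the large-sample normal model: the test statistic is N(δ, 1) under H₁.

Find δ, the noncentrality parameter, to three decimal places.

δ ≈ 4.628

The noncentrality parameter scales effect size by the design's sample-size factor: δ = d·√n = 1.01 × √21 = 4.6284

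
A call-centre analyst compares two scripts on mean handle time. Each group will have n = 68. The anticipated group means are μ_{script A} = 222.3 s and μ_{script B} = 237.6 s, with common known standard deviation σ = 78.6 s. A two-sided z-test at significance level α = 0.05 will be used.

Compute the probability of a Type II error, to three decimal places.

β ≈ 0.794

Standardized effect: d = |μ_{script A} − μ_{script B}| / σ = |222.3 − 237.6| / 78.6 = 0.1947
Noncentrality parameter: δ = d·√(n/2) = 0.1947 × √(68/2) = 1.1350
Two-sided α = 0.05 → critical value z_{0.025} = 1.960.
Power = Φ(δ − 1.960) + Φ(−δ − 1.960) = Φ(-0.825) + Φ(-3.095) = 0.2047 + 0.0010 = 0.2057.
Type II error: β = 1 − power = 1 − 0.2057 = 0.7943.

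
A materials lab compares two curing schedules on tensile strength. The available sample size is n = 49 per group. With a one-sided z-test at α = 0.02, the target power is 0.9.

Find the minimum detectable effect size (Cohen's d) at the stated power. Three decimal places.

Required noncentrality: δ = z_{0.02} + z_{0.10} = 2.054 + 1.282 = 3.335.
δ = d·√(n/2) ⇒ d = δ/√(n/2) = 3.335/√(49/2) = 0.6738.

d ≈ 0.674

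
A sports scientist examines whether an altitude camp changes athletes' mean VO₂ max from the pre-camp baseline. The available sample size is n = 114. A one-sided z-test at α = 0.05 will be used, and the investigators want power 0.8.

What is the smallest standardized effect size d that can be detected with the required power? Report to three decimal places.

d ≈ 0.233

Need Φ(δ − 1.645) = 0.8, so δ = 1.645 + 0.842 = 2.486.
δ = d·√n ⇒ d = δ/√n = 2.486/√114 = 0.2329.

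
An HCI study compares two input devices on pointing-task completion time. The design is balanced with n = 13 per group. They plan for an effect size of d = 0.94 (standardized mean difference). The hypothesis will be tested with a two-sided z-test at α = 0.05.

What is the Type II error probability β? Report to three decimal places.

Noncentrality parameter: δ = d·√(n/2) = 0.94 × √(13/2) = 2.3965
Two-sided α = 0.05 → critical value z_{0.025} = 1.960.
Power = Φ(δ − 1.960) + Φ(−δ − 1.960) = Φ(0.437) + Φ(-4.357) = 0.6688 + 0.0000 = 0.6688.
Type II error: β = 1 − power = 1 − 0.6688 = 0.3312.

β ≈ 0.331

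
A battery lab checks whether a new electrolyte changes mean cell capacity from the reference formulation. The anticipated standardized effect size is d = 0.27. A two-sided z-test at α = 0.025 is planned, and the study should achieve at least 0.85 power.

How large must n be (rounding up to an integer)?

For power 0.85 need Φ(δ − z_{0.0125}) = 0.85, so δ = z_{0.0125} + z_{0.15} = 2.241 + 1.036 = 3.278.
(For δ > 0 the lower-tail rejection region contributes negligibly to power, so the one-term inversion is standard.)
δ = d·√n ⇒ n = (δ/d)² = (3.278 / 0.27)² = 147.38.
Round up to the next whole unit.

n = 148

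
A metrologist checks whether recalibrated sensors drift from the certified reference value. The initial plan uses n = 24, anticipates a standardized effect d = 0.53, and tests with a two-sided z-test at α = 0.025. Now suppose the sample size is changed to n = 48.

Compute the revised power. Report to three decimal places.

Power ≈ 0.924

With n = 48: δ = d·√n = 0.53 × √48 = 3.6719. Critical value z_{0.0125} = 2.241.
Revised power = Φ(δ − 2.241) + Φ(−δ − 2.241) = Φ(1.431) + Φ(-5.913) = 0.9237 + 0.0000 = 0.9237.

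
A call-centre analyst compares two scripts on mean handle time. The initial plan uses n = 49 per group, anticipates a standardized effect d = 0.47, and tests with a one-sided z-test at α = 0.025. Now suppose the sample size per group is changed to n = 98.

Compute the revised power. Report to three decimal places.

Power ≈ 0.908

With n = 98 per group: δ = d·√(n/2) = 0.47 × √(98/2) = 3.2900. Critical value z_{0.025} = 1.960.
Revised power = Φ(δ − 1.960) = Φ(1.330) = 0.9082.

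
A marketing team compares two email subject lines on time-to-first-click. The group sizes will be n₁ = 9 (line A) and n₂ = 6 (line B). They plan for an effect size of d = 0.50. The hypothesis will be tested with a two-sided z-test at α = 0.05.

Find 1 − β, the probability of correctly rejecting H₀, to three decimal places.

Power ≈ 0.158

Noncentrality parameter: δ = d / √(1/n₁ + 1/n₂) = 0.50 / √(1/9 + 1/6) = 0.9487
Two-sided α = 0.05 → critical value z_{0.025} = 1.960.
Power = Φ(δ − 1.960) + Φ(−δ − 1.960) = Φ(-1.011) + Φ(-2.909) = 0.1559 + 0.0018 = 0.1578.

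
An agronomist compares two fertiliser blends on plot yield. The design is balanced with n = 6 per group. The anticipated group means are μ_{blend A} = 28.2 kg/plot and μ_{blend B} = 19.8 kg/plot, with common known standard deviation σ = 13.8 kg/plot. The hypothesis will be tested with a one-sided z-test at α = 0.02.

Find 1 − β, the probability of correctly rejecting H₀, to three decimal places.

Power ≈ 0.159

Standardized effect: d = |μ_{blend A} − μ_{blend B}| / σ = |28.2 − 19.8| / 13.8 = 0.6087
Noncentrality parameter: δ = d·√(n/2) = 0.6087 × √(6/2) = 1.0543
One-sided α = 0.02 → critical value z_{0.02} = 2.054.
Power = Φ(δ − 2.054) = Φ(-0.999) = 0.1588.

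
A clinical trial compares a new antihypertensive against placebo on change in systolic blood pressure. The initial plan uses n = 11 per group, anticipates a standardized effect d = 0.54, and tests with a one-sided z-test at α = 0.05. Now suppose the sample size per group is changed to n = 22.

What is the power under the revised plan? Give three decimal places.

With n = 22 per group: δ = d·√(n/2) = 0.54 × √(22/2) = 1.7910. Critical value z_{0.05} = 1.645.
Revised power = P(Z > 1.645 − δ) = Φ(0.146) = 0.5581.

Power ≈ 0.558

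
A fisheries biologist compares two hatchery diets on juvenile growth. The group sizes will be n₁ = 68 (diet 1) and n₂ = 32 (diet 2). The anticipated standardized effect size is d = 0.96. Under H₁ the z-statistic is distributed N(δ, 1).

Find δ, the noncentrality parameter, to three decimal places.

The noncentrality parameter scales effect size by the design's sample-size factor: δ = d / √(1/n₁ + 1/n₂) = 0.96 / √(1/68 + 1/32) = 4.4782

δ ≈ 4.478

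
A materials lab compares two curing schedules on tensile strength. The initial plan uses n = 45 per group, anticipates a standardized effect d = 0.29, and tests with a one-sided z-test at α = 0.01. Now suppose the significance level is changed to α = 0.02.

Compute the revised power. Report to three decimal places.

δ = d·√(n/2) = 0.29 × √(45/2) = 1.3756 (unchanged). New critical value: z_{0.02} = 2.054.
Revised power = Φ(δ − 2.054) = Φ(-0.678) = 0.2488.

Power ≈ 0.249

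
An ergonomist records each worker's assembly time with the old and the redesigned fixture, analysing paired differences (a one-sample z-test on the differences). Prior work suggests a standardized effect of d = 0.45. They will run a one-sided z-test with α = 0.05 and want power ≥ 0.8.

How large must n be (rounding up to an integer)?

Set Φ(δ − 1.645) = 0.8; then δ − 1.645 = Φ⁻¹(0.8) = 0.842, giving δ = 2.486.
δ = d·√n ⇒ n = (δ/d)² = (2.486 / 0.45)² = 30.53.
Round up to the next whole unit.

n = 31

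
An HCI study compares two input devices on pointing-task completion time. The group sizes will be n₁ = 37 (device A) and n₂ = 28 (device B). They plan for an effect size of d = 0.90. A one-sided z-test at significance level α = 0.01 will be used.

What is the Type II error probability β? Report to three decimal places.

Noncentrality parameter: δ = d / √(1/n₁ + 1/n₂) = 0.90 / √(1/37 + 1/28) = 3.5931
Critical value for a one-sided test at α = 0.01: z_α = 2.326.
Power = P(Z > 2.326 − δ) = Φ(1.267) = 0.8974.
Type II error: β = 1 − power = 1 − 0.8974 = 0.1026.

β ≈ 0.103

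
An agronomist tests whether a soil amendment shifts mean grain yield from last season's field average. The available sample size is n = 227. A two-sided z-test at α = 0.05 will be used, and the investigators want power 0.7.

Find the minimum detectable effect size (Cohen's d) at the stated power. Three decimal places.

Need Φ(δ − 1.960) = 0.7, so δ = 1.960 + 0.524 = 2.484.
(The second rejection-region term Φ(−δ − z_{α/2}) is negligible and dropped.)
δ = d·√n ⇒ d = δ/√n = 2.484/√227 = 0.1649.

d ≈ 0.165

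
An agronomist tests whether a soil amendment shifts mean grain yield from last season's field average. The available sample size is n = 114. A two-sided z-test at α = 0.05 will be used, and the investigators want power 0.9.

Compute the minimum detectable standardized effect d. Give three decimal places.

Required noncentrality: δ = z_{0.025} + z_{0.10} = 1.960 + 1.282 = 3.242.
(The second rejection-region term Φ(−δ − z_{α/2}) is negligible and dropped.)
δ = d·√n ⇒ d = δ/√n = 3.242/√114 = 0.3036.

d ≈ 0.304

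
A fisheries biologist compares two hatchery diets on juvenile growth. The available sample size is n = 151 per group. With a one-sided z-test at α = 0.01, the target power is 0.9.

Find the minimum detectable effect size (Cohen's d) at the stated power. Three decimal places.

d ≈ 0.415

Need Φ(δ − 2.326) = 0.9, so δ = 2.326 + 1.282 = 3.608.
δ = d·√(n/2) ⇒ d = δ/√(n/2) = 3.608/√(151/2) = 0.4152.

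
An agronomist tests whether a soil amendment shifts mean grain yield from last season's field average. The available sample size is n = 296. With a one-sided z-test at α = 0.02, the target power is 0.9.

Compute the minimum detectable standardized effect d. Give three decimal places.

d ≈ 0.194

Required noncentrality: δ = z_{0.02} + z_{0.10} = 2.054 + 1.282 = 3.335.
δ = d·√n ⇒ d = δ/√n = 3.335/√296 = 0.1939.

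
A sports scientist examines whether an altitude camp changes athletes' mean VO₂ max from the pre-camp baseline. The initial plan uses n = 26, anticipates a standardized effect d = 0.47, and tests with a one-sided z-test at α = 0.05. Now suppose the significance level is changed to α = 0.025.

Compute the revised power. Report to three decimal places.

Power ≈ 0.669

δ = d·√n = 0.47 × √26 = 2.3965 (unchanged). New critical value: z_{0.025} = 1.960.
Revised power = Φ(δ − 1.960) = Φ(0.437) = 0.6688.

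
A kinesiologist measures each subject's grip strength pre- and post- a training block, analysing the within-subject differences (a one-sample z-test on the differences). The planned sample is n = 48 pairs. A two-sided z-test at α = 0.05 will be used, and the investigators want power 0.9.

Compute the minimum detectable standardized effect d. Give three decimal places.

d ≈ 0.468

Required noncentrality: δ = z_{0.025} + z_{0.10} = 1.960 + 1.282 = 3.242.
(Lower-tail contribution to power is negligible for δ > 0.)
δ = d·√n ⇒ d = δ/√n = 3.242/√48 = 0.4679.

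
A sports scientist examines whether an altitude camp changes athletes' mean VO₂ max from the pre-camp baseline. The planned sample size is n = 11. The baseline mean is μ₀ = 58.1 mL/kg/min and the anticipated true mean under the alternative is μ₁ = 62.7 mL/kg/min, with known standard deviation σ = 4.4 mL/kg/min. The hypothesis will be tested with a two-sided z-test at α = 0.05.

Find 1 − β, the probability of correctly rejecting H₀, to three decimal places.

Power ≈ 0.934

Standardized effect: d = |μ₁ − μ₀| / σ = |62.7 − 58.1| / 4.4 = 1.0455
Noncentrality parameter: δ = d·√n = 1.0455 × √11 = 3.4674
Two-sided α = 0.05 → critical value z_{0.025} = 1.960.
Power = Φ(δ − 1.960) + Φ(−δ − 1.960) = Φ(1.507) + Φ(-5.427) = 0.9341 + 0.0000 = 0.9341.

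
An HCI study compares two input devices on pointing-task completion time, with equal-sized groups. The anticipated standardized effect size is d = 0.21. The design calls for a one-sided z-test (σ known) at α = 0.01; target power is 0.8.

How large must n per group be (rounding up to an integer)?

Set Φ(δ − 2.326) = 0.8; then δ − 2.326 = Φ⁻¹(0.8) = 0.842, giving δ = 3.168.
δ = d·√(n/2) ⇒ n = 2(δ/d)² = 2 × (3.168 / 0.21)² = 455.15.
Round up to the next whole unit.

n = 456 per group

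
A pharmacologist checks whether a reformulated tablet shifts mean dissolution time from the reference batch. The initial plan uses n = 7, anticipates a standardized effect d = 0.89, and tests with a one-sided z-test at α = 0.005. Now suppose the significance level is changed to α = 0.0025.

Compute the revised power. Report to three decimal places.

Power ≈ 0.326

δ = d·√n = 0.89 × √7 = 2.3547 (unchanged). New critical value: z_{0.0025} = 2.807.
Revised power = Φ(δ − 2.807) = Φ(-0.452) = 0.3255.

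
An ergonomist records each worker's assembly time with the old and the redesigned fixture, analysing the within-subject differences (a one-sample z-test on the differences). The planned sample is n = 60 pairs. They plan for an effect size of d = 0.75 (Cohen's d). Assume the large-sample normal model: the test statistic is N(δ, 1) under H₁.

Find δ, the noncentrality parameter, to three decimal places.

δ ≈ 5.809

δ = d·√n = 0.75 × √60 = 5.8095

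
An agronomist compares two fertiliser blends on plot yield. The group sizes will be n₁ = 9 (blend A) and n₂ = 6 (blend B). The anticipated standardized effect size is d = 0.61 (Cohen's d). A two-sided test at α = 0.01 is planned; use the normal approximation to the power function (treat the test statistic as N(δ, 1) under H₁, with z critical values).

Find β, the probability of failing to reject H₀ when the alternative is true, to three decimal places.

β ≈ 0.922

Noncentrality parameter: δ = d / √(1/n₁ + 1/n₂) = 0.61 / √(1/9 + 1/6) = 1.1574
Two-sided α = 0.01 → critical value z_{0.005} = 2.576.
Power = Φ(δ − 2.576) + Φ(−δ − 2.576) = Φ(-1.418) + Φ(-3.733) = 0.0780 + 0.0001 = 0.0781.
Type II error: β = 1 − power = 1 − 0.0781 = 0.9219.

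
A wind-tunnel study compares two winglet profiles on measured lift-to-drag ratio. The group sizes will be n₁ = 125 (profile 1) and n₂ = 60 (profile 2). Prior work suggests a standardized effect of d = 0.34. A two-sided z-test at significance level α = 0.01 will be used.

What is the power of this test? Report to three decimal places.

Noncentrality parameter: λ = d / √(1/n₁ + 1/n₂) = 0.34 / √(1/125 + 1/60) = 2.1648
Critical value for a two-sided test at α = 0.01: z_{α/2} = 2.576.
Power = Φ(λ − 2.576) + Φ(−λ − 2.576) = Φ(-0.411) + Φ(-4.741) = 0.3405 + 0.0000 = 0.3405.

Power ≈ 0.341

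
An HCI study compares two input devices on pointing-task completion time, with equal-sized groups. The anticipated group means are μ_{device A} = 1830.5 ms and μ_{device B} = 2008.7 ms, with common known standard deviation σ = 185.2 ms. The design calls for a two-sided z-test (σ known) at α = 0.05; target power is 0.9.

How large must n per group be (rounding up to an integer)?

n = 23 per group

Standardized effect: d = |μ_{device A} − μ_{device B}| / σ = |1830.5 − 2008.7| / 185.2 = 0.9622
Set Φ(δ − 1.960) = 0.9; then δ − 1.960 = Φ⁻¹(0.9) = 1.282, giving δ = 3.242.
(For δ > 0 the lower-tail rejection region contributes negligibly to power, so the one-term inversion is standard.)
δ = d·√(n/2) ⇒ n = 2(δ/d)² = 2 × (3.242 / 0.9622)² = 22.70.
Round up to the next whole unit.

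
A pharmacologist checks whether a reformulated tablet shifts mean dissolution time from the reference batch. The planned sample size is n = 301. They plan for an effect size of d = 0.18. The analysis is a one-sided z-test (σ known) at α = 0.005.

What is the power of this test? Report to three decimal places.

Power ≈ 0.708

Noncentrality parameter: δ = d·√n = 0.18 × √301 = 3.1229
Critical value for a one-sided test at α = 0.005: z_α = 2.576.
Power = P(Z > 2.576 − δ) = Φ(0.547) = 0.7078.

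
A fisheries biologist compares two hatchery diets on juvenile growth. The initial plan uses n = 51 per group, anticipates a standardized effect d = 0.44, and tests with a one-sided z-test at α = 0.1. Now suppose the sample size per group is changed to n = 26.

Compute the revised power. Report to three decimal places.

With n = 26 per group: δ = d·√(n/2) = 0.44 × √(26/2) = 1.5864. Critical value z_{0.1} = 1.282.
Revised power = Φ(δ − 1.282) = Φ(0.305) = 0.6198.

Power ≈ 0.620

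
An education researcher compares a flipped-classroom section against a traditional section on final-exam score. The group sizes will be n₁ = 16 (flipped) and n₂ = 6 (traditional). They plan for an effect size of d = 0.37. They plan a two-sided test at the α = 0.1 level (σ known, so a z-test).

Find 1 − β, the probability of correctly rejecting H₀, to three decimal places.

Noncentrality parameter: λ = d / √(1/n₁ + 1/n₂) = 0.37 / √(1/16 + 1/6) = 0.7729
Critical value for a two-sided test at α = 0.1: z_{α/2} = 1.645.
Power = Φ(λ − 1.645) + Φ(−λ − 1.645) = Φ(-0.872) + Φ(-2.418) = 0.1916 + 0.0078 = 0.1994.

Power ≈ 0.199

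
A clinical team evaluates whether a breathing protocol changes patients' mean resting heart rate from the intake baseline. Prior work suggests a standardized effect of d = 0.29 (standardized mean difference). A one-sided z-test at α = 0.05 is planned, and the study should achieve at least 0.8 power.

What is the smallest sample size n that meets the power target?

n = 74

Set Φ(δ − 1.645) = 0.8; then δ − 1.645 = Φ⁻¹(0.8) = 0.842, giving δ = 2.486.
δ = d·√n ⇒ n = (δ/d)² = (2.486 / 0.29)² = 73.51.
Rounding up, n = 74.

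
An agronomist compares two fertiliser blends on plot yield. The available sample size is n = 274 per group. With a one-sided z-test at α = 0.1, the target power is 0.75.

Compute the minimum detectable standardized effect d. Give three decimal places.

d ≈ 0.167

Need Φ(δ − 1.282) = 0.75, so δ = 1.282 + 0.674 = 1.956.
δ = d·√(n/2) ⇒ d = δ/√(n/2) = 1.956/√(274/2) = 0.1671.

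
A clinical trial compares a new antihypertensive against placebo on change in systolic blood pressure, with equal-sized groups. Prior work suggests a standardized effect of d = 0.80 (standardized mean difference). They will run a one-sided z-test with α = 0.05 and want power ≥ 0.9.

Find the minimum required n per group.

Set Φ(δ − 1.645) = 0.9; then δ − 1.645 = Φ⁻¹(0.9) = 1.282, giving δ = 2.926.
δ = d·√(n/2) ⇒ n = 2(δ/d)² = 2 × (2.926 / 0.80)² = 26.76.
Round up to the next whole unit.

n = 27 per group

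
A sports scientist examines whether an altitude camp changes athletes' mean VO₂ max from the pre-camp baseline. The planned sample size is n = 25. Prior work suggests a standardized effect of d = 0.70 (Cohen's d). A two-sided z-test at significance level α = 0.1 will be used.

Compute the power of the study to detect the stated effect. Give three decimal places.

Power ≈ 0.968

Noncentrality parameter: δ = d·√n = 0.70 × √25 = 3.5000
Two-sided α = 0.1 → critical value z_{0.05} = 1.645.
Power = Φ(δ − 1.645) + Φ(−δ − 1.645) = Φ(1.855) + Φ(-5.145) = 0.9682 + 0.0000 = 0.9682.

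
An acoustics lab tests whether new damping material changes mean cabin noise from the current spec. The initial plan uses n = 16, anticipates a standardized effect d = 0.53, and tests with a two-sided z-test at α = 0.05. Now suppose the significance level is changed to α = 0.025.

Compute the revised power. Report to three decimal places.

δ = d·√n = 0.53 × √16 = 2.1200 (unchanged). New critical value: z_{0.0125} = 2.241.
Revised power = Φ(δ − 2.241) + Φ(−δ − 2.241) = Φ(-0.121) + Φ(-4.361) = 0.4517 + 0.0000 = 0.4517.

Power ≈ 0.452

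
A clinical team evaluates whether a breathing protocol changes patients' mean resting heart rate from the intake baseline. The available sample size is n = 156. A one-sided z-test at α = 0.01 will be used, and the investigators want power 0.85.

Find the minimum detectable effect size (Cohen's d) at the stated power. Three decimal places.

d ≈ 0.269

Need Φ(δ − 2.326) = 0.85, so δ = 2.326 + 1.036 = 3.363.
δ = d·√n ⇒ d = δ/√n = 3.363/√156 = 0.2692.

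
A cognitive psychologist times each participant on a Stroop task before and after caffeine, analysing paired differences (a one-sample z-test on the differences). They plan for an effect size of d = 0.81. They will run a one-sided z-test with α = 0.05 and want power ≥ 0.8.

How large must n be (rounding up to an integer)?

For power 0.8 need Φ(δ − z_{0.05}) = 0.8, so δ = z_{0.05} + z_{0.20} = 1.645 + 0.842 = 2.486.
δ = d·√n ⇒ n = (δ/d)² = (2.486 / 0.81)² = 9.42.
Rounding up, n = 10.

n = 10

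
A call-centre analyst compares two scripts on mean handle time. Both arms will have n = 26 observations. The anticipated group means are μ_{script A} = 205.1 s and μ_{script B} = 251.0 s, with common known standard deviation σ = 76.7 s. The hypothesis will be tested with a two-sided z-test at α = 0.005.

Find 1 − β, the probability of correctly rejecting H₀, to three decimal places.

Power ≈ 0.258

Standardized effect: d = |μ_{script A} − μ_{script B}| / σ = |205.1 − 251.0| / 76.7 = 0.5984
Noncentrality parameter: λ = d·√(n/2) = 0.5984 × √(26/2) = 2.1577
Critical value for a two-sided test at α = 0.005: z_{α/2} = 2.807.
Power = Φ(λ − 2.807) + Φ(−λ − 2.807) = Φ(-0.649) + Φ(-4.965) = 0.2581 + 0.0000 = 0.2581.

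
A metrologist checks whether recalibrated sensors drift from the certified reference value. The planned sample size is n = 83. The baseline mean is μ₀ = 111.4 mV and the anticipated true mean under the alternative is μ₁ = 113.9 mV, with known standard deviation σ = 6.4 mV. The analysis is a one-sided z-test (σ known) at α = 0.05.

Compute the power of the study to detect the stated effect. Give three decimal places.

Power ≈ 0.972

Standardized effect: d = |μ₁ − μ₀| / σ = |113.9 − 111.4| / 6.4 = 0.3906
Noncentrality parameter: δ = d·√n = 0.3906 × √83 = 3.5588
One-sided α = 0.05 → critical value z_{0.05} = 1.645.
Power = Φ(δ − 1.645) = Φ(1.914) = 0.9722.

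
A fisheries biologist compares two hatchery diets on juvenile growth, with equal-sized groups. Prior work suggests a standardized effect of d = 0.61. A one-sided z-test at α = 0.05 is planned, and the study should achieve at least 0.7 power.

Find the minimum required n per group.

Set Φ(δ − 1.645) = 0.7; then δ − 1.645 = Φ⁻¹(0.7) = 0.524, giving δ = 2.169.
δ = d·√(n/2) ⇒ n = 2(δ/d)² = 2 × (2.169 / 0.61)² = 25.29.
Rounding up, n = 26 per group.

n = 26 per group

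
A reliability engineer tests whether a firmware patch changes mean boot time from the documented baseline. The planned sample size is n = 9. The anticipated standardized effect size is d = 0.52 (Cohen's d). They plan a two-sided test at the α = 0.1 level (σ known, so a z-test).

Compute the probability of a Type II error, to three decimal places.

β ≈ 0.533

Noncentrality parameter: δ = d·√n = 0.52 × √9 = 1.5600
Two-sided α = 0.1 → critical value z_{0.05} = 1.645.
Power = Φ(δ − 1.645) + Φ(−δ − 1.645) = Φ(-0.085) + Φ(-3.205) = 0.4662 + 0.0007 = 0.4669.
Type II error: β = 1 − power = 1 − 0.4669 = 0.5331.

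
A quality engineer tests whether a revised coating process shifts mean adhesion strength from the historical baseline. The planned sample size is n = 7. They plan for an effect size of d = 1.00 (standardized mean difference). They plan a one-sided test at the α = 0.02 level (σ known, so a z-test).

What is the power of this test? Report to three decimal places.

Power ≈ 0.723

Noncentrality parameter: δ = d·√n = 1.00 × √7 = 2.6458
Critical value for a one-sided test at α = 0.02: z_α = 2.054.
Power = Φ(δ − 2.054) = Φ(0.592) = 0.7231.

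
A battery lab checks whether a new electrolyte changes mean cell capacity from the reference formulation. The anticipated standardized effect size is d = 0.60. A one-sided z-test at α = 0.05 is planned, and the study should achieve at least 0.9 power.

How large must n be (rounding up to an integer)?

n = 24

For power 0.9 need Φ(δ − z_{0.05}) = 0.9, so δ = z_{0.05} + z_{0.10} = 1.645 + 1.282 = 2.926.
δ = d·√n ⇒ n = (δ/d)² = (2.926 / 0.60)² = 23.79.
Round up to the next whole unit.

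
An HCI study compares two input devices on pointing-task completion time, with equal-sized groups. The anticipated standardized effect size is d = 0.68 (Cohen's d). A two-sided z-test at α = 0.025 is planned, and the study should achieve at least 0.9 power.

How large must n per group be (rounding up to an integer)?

For power 0.9 need Φ(δ − z_{0.0125}) = 0.9, so δ = z_{0.0125} + z_{0.10} = 2.241 + 1.282 = 3.523.
(The Φ(−δ − z_{α/2}) term is vanishingly small for δ > 0 and is dropped in the standard sample-size formula.)
δ = d·√(n/2) ⇒ n = 2(δ/d)² = 2 × (3.523 / 0.68)² = 53.68.
Rounding up, n = 54 per group.

n = 54 per group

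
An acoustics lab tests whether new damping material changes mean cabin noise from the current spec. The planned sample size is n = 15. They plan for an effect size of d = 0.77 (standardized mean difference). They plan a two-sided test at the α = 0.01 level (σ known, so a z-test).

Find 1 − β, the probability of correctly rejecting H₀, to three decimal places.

Power ≈ 0.658

Noncentrality parameter: δ = d·√n = 0.77 × √15 = 2.9822
Two-sided α = 0.01 → critical value z_{0.005} = 2.576.
Power = Φ(δ − 2.576) + Φ(−δ − 2.576) = Φ(0.406) + Φ(-5.558) = 0.6578 + 0.0000 = 0.6578.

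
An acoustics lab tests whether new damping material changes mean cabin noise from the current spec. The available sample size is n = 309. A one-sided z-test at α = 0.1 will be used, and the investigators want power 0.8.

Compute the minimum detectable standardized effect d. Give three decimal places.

Need Φ(δ − 1.282) = 0.8, so δ = 1.282 + 0.842 = 2.123.
δ = d·√n ⇒ d = δ/√n = 2.123/√309 = 0.1208.

d ≈ 0.121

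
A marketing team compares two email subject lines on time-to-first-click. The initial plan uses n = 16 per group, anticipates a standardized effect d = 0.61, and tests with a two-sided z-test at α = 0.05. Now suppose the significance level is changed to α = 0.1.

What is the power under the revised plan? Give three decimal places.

δ = d·√(n/2) = 0.61 × √(16/2) = 1.7253 (unchanged). New critical value: z_{0.05} = 1.645.
Revised power = Φ(δ − 1.645) + Φ(−δ − 1.645) = Φ(0.080) + Φ(-3.370) = 0.5321 + 0.0004 = 0.5325.

Power ≈ 0.532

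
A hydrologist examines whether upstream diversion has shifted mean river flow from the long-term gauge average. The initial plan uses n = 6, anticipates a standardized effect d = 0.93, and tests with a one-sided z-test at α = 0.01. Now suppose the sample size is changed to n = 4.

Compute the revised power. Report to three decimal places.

With n = 4: δ = d·√n = 0.93 × √4 = 1.8600. Critical value z_{0.01} = 2.326.
Revised power = P(Z > 2.326 − δ) = Φ(-0.466) = 0.3205.

Power ≈ 0.320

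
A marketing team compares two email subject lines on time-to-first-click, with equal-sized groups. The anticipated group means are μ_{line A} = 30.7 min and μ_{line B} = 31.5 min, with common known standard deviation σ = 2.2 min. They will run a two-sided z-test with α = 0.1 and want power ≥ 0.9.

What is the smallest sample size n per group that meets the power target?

n = 130 per group

Standardized effect: d = |μ_{line A} − μ_{line B}| / σ = |30.7 − 31.5| / 2.2 = 0.3636
For power 0.9 need Φ(δ − z_{0.05}) = 0.9, so δ = z_{0.05} + z_{0.10} = 1.645 + 1.282 = 2.926.
(Ignoring the negligible lower-tail rejection probability gives the usual closed-form inversion.)
δ = d·√(n/2) ⇒ n = 2(δ/d)² = 2 × (2.926 / 0.3636)² = 129.53.
Round up to the next whole unit.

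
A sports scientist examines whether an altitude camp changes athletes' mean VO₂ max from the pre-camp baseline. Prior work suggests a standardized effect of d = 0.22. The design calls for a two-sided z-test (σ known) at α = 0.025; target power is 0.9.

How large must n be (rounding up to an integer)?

n = 257

For power 0.9 need Φ(δ − z_{0.0125}) = 0.9, so δ = z_{0.0125} + z_{0.10} = 2.241 + 1.282 = 3.523.
(The Φ(−δ − z_{α/2}) term is vanishingly small for δ > 0 and is dropped in the standard sample-size formula.)
δ = d·√n ⇒ n = (δ/d)² = (3.523 / 0.22)² = 256.43.
Rounding up, n = 257.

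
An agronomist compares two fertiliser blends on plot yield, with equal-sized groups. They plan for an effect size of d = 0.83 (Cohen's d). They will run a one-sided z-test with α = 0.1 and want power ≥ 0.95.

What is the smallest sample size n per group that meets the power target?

n = 25 per group

Set Φ(δ − 1.282) = 0.95; then δ − 1.282 = Φ⁻¹(0.95) = 1.645, giving δ = 2.926.
δ = d·√(n/2) ⇒ n = 2(δ/d)² = 2 × (2.926 / 0.83)² = 24.86.
Round up to the next whole unit.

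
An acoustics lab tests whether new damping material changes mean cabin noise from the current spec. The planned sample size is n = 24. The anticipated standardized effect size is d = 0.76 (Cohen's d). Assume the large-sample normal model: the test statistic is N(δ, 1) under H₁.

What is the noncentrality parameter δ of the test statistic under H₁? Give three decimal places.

δ = d·√n = 0.76 × √24 = 3.7232

δ ≈ 3.723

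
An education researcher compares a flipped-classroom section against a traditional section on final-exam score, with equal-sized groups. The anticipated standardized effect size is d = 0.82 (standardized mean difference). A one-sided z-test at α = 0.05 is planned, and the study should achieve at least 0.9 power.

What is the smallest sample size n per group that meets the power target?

n = 26 per group

Set Φ(δ − 1.645) = 0.9; then δ − 1.645 = Φ⁻¹(0.9) = 1.282, giving δ = 2.926.
δ = d·√(n/2) ⇒ n = 2(δ/d)² = 2 × (2.926 / 0.82)² = 25.47.
Round up to the next whole unit.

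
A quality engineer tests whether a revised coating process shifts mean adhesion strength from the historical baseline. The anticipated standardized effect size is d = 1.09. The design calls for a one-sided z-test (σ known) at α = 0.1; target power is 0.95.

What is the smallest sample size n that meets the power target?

For power 0.95 need Φ(δ − z_{0.1}) = 0.95, so δ = z_{0.1} + z_{0.05} = 1.282 + 1.645 = 2.926.
δ = d·√n ⇒ n = (δ/d)² = (2.926 / 1.09)² = 7.21.
Rounding up, n = 8.

n = 8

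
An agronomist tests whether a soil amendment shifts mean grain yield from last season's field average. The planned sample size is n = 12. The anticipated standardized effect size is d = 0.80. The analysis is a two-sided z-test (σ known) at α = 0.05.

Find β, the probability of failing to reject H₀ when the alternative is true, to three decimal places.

β ≈ 0.209

Noncentrality parameter: δ = d·√n = 0.80 × √12 = 2.7713
Critical value for a two-sided test at α = 0.05: z_{α/2} = 1.960.
Power = Φ(δ − 1.960) + Φ(−δ − 1.960) = Φ(0.811) + Φ(-4.731) = 0.7914 + 0.0000 = 0.7914.
Type II error: β = 1 − power = 1 − 0.7914 = 0.2086.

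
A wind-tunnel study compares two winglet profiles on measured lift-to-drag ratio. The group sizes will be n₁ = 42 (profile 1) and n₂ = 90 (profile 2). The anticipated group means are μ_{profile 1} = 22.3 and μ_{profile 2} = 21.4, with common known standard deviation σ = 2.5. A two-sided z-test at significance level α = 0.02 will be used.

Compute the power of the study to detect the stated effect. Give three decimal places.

Power ≈ 0.345

Standardized effect: d = |μ_{profile 1} − μ_{profile 2}| / σ = |22.3 − 21.4| / 2.5 = 0.3600
Noncentrality parameter: δ = d / √(1/n₁ + 1/n₂) = 0.3600 / √(1/42 + 1/90) = 1.9265
Two-sided α = 0.02 → critical value z_{0.01} = 2.326.
Power = Φ(δ − 2.326) + Φ(−δ − 2.326) = Φ(-0.400) + Φ(-4.253) = 0.3446 + 0.0000 = 0.3446.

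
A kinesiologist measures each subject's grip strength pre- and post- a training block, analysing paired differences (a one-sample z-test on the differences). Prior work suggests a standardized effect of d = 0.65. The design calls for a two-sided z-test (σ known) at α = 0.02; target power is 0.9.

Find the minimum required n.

Set Φ(δ − 2.326) = 0.9; then δ − 2.326 = Φ⁻¹(0.9) = 1.282, giving δ = 3.608.
(Ignoring the negligible lower-tail rejection probability gives the usual closed-form inversion.)
δ = d·√n ⇒ n = (δ/d)² = (3.608 / 0.65)² = 30.81.
Rounding up, n = 31.

n = 31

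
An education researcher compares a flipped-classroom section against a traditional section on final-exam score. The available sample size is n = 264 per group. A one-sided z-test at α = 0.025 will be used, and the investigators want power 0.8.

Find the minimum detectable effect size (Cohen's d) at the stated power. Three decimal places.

d ≈ 0.244

Required noncentrality: δ = z_{0.025} + z_{0.20} = 1.960 + 0.842 = 2.802.
δ = d·√(n/2) ⇒ d = δ/√(n/2) = 2.802/√(264/2) = 0.2438.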